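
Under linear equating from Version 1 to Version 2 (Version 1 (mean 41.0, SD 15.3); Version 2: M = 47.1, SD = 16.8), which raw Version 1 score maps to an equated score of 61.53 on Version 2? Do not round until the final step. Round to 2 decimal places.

54.14

Invert y = (SD_Y/SD_X)(x − M_X) + M_Y:
x = (SD_X/SD_Y)(y − M_Y) + M_X = (15.3/16.8)(61.53 − 47.1) + 41.0
x = 0.910714 × 14.430 + 41.0 = 54.14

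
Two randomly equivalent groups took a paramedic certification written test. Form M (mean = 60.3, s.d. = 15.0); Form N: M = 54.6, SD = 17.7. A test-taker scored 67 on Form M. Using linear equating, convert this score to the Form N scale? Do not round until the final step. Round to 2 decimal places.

Linear equating: y = (SD_Y/SD_X)(x − M_X) + M_Y
y = (17.7/15.0)(67 − 60.3) + 54.6
y = 1.180000 × 6.7 + 54.6 = 7.9060 + 54.6 = 62.51

62.51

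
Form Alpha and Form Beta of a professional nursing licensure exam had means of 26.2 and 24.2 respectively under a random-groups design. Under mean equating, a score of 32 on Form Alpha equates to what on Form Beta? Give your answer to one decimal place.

Mean equating: y = x + (M_Y − M_X) = 32 + (24.2 − 26.2) = 30.0

30.0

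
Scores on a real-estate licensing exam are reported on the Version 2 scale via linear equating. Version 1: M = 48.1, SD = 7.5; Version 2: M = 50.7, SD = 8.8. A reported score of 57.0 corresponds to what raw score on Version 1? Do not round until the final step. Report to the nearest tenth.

Invert y = (SD_Y/SD_X)(x − M_X) + M_Y:
x = (SD_X/SD_Y)(y − M_Y) + M_X = (7.5/8.8)(57.0 − 50.7) + 48.1
x = 0.852273 × 6.300 + 48.1 = 53.5

53.5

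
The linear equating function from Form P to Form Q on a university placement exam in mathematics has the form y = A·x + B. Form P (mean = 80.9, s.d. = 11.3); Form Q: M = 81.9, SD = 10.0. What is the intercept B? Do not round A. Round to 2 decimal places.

A = SD_Y / SD_X = 10.0 / 11.3 = 0.884956
B = M_Y − A·M_X = 81.9 − 0.884956 × 80.9 = 10.31

10.31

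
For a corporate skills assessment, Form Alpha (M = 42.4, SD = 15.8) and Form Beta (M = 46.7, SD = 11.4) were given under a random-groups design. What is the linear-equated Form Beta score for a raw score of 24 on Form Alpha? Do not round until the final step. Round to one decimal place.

Linear equating: y = (SD_Y/SD_X)(x − M_X) + M_Y
y = (11.4/15.8)(24 − 42.4) + 46.7
y = 0.721519 × -18.4 + 46.7 = -13.2759 + 46.7 = 33.4

33.4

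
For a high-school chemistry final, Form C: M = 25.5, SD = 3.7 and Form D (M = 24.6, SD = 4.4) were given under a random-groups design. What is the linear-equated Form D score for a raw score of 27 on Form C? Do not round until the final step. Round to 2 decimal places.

26.38

Linear equating: y = (SD_Y/SD_X)(x − M_X) + M_Y
y = (4.4/3.7)(27 − 25.5) + 24.6
y = 1.189189 × 1.5 + 24.6 = 1.7838 + 24.6 = 26.38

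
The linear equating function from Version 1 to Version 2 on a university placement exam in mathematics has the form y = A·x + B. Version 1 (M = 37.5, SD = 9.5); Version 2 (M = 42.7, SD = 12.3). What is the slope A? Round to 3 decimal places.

A = SD_Y / SD_X = 12.3 / 9.5 = 1.295

1.295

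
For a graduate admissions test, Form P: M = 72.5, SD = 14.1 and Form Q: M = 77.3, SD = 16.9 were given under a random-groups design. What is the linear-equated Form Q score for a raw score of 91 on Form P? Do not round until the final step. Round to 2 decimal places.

99.47

Linear equating: y = (SD_Y/SD_X)(x − M_X) + M_Y
y = (16.9/14.1)(91 − 72.5) + 77.3
y = 1.198582 × 18.5 + 77.3 = 22.1738 + 77.3 = 99.47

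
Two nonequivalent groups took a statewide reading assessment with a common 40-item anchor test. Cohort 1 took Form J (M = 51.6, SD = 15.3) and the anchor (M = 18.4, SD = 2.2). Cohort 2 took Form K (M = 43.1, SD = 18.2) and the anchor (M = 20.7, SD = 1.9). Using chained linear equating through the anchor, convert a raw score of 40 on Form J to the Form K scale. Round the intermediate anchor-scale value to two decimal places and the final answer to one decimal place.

Form J → anchor (Cohort 1): v = (2.2/15.3)(40 − 51.6) + 18.4 = 16.73
anchor → Form K (Cohort 2): y = (18.2/1.9)(16.73 − 20.7) + 43.1 = 5.1

5.1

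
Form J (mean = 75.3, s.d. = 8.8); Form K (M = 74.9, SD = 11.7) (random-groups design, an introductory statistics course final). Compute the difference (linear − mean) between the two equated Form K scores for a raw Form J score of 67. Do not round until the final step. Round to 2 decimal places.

Mean-equated: 67 + (74.9 − 75.3) = 66.60
Linear-equated: (11.7/8.8)(67 − 75.3) + 74.9 = 63.865
Difference = 63.865 − 66.60 = -2.74

-2.74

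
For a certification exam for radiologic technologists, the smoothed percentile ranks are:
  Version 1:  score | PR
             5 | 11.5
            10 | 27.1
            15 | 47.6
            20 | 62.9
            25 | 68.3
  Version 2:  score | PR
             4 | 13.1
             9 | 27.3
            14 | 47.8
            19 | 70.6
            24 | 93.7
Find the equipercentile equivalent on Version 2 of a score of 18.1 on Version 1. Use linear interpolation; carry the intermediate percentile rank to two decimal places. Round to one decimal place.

16.0

PR of 18.1 on Version 1: 47.6 + (18.1 − 15)/(20 − 15) × (62.9 − 47.6) = 57.09
On Version 2, PR 57.09 falls between score 14 (PR 47.8) and 19 (PR 70.6).
Interpolate: 14 + (57.09 − 47.8)/(70.6 − 47.8) × (19 − 14) = 16.0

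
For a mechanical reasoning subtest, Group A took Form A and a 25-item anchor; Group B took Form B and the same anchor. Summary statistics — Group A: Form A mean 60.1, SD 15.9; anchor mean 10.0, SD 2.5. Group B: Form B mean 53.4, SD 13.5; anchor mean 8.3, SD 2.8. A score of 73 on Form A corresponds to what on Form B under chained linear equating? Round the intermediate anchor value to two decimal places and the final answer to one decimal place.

71.4

Form A → anchor (Group A): v = (2.5/15.9)(73 − 60.1) + 10.0 = 12.03
anchor → Form B (Group B): y = (13.5/2.8)(12.03 − 8.3) + 53.4 = 71.4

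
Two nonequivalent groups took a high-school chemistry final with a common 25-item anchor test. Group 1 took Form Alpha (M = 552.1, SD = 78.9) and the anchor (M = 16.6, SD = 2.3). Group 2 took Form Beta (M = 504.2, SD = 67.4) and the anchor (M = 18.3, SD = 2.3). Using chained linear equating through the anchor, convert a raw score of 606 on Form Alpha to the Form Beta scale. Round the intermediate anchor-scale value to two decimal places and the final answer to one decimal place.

Form Alpha → anchor (Group 1): v = (2.3/78.9)(606 − 552.1) + 16.6 = 18.17
anchor → Form Beta (Group 2): y = (67.4/2.3)(18.17 − 18.3) + 504.2 = 500.4

500.4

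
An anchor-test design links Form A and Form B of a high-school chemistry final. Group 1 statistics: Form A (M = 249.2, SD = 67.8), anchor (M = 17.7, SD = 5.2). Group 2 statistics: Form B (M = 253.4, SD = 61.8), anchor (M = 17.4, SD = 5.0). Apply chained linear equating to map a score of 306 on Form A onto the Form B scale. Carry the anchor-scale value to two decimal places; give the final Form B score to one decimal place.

Form A → anchor (Group 1): v = (5.2/67.8)(306 − 249.2) + 17.7 = 22.06
anchor → Form B (Group 2): y = (61.8/5.0)(22.06 − 17.4) + 253.4 = 311.0

311.0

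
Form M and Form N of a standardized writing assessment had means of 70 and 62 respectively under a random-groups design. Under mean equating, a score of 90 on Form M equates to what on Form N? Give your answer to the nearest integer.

Mean equating: y = x + (M_Y − M_X) = 90 + (62 − 70) = 82

82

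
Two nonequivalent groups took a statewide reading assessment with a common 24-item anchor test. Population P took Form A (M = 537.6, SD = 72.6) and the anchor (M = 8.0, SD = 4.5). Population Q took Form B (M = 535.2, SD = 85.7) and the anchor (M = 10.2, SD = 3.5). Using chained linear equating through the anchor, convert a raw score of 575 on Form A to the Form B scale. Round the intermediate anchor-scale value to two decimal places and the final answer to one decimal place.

538.1

Form A → anchor (Population P): v = (4.5/72.6)(575 − 537.6) + 8.0 = 10.32
anchor → Form B (Population Q): y = (85.7/3.5)(10.32 − 10.2) + 535.2 = 538.1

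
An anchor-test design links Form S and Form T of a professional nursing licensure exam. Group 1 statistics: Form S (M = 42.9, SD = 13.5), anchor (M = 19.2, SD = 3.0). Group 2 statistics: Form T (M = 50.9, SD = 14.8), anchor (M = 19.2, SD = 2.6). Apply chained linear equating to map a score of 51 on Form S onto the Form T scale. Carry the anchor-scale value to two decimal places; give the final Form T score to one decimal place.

61.1

Form S → anchor (Group 1): v = (3.0/13.5)(51 − 42.9) + 19.2 = 21.00
anchor → Form T (Group 2): y = (14.8/2.6)(21.00 − 19.2) + 50.9 = 61.1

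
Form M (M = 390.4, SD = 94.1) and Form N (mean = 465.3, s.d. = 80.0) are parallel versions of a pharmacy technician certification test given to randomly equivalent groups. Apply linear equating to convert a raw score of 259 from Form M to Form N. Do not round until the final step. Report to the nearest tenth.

353.6

Linear equating: y = (SD_Y/SD_X)(x − M_X) + M_Y
y = (80.0/94.1)(259 − 390.4) + 465.3
y = 0.850159 × -131.4 + 465.3 = -111.7109 + 465.3 = 353.6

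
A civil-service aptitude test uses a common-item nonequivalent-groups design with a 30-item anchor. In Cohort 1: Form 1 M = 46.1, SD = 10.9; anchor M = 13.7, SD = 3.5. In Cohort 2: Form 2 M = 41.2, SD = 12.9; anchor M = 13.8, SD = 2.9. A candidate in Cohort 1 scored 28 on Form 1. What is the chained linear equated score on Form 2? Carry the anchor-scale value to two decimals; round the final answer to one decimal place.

Form 1 → anchor (Cohort 1): v = (3.5/10.9)(28 − 46.1) + 13.7 = 7.89
anchor → Form 2 (Cohort 2): y = (12.9/2.9)(7.89 − 13.8) + 41.2 = 14.9

14.9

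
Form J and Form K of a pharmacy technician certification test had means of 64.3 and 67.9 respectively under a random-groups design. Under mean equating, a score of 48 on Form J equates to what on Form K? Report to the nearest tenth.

Mean equating: y = x + (M_Y − M_X) = 48 + (67.9 − 64.3) = 51.6

51.6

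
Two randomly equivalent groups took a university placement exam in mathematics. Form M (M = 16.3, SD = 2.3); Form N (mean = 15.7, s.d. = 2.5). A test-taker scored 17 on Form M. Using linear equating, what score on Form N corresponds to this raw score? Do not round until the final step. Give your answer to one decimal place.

16.5

Linear equating: y = (SD_Y/SD_X)(x − M_X) + M_Y
y = (2.5/2.3)(17 − 16.3) + 15.7
y = 1.086957 × 0.7 + 15.7 = 0.7609 + 15.7 = 16.5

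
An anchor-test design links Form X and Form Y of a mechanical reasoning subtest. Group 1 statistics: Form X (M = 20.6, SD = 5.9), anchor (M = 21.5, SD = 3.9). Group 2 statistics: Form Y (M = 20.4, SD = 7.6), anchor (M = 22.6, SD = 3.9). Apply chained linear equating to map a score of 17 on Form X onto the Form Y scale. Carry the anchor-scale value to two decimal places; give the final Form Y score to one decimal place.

Form X → anchor (Group 1): v = (3.9/5.9)(17 − 20.6) + 21.5 = 19.12
anchor → Form Y (Group 2): y = (7.6/3.9)(19.12 − 22.6) + 20.4 = 13.6

13.6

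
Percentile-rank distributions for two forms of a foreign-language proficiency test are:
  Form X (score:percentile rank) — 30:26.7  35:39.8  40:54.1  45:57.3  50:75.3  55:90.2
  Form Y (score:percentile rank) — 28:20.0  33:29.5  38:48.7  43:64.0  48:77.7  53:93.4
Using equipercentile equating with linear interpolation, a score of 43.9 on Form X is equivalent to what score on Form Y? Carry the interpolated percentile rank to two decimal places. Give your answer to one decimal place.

PR of 43.9 on Form X: 54.1 + (43.9 − 40)/(45 − 40) × (57.3 − 54.1) = 56.60
On Form Y, PR 56.60 falls between score 38 (PR 48.7) and 43 (PR 64.0).
Interpolate: 38 + (56.60 − 48.7)/(64.0 − 48.7) × (43 − 38) = 40.6

40.6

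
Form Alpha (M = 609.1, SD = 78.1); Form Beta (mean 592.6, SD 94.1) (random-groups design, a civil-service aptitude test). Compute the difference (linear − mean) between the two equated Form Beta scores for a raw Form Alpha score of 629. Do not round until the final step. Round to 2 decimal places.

Mean-equated: 629 + (592.6 − 609.1) = 612.50
Linear-equated: (94.1/78.1)(629 − 609.1) + 592.6 = 616.577
Difference = 616.577 − 612.50 = 4.08

4.08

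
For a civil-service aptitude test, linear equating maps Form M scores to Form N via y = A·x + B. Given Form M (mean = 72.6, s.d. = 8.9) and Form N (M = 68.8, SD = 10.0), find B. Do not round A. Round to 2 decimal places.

A = SD_Y / SD_X = 10.0 / 8.9 = 1.123596
B = M_Y − A·M_X = 68.8 − 1.123596 × 72.6 = -12.77

-12.77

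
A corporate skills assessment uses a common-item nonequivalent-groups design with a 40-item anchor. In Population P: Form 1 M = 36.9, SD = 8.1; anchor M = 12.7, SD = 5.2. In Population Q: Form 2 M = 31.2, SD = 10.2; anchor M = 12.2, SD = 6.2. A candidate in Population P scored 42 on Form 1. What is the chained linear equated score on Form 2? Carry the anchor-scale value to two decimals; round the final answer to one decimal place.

Form 1 → anchor (Population P): v = (5.2/8.1)(42 − 36.9) + 12.7 = 15.97
anchor → Form 2 (Population Q): y = (10.2/6.2)(15.97 − 12.2) + 31.2 = 37.4

37.4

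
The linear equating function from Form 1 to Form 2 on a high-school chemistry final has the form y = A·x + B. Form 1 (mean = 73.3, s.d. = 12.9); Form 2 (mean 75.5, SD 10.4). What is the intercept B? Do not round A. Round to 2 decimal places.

16.41

A = SD_Y / SD_X = 10.4 / 12.9 = 0.806202
B = M_Y − A·M_X = 75.5 − 0.806202 × 73.3 = 16.41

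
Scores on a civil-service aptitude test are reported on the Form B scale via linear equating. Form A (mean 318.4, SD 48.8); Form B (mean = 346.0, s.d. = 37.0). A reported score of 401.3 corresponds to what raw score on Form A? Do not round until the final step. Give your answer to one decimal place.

Invert y = (SD_Y/SD_X)(x − M_X) + M_Y:
x = (SD_X/SD_Y)(y − M_Y) + M_X = (48.8/37.0)(401.3 − 346.0) + 318.4
x = 1.318919 × 55.300 + 318.4 = 391.3

391.3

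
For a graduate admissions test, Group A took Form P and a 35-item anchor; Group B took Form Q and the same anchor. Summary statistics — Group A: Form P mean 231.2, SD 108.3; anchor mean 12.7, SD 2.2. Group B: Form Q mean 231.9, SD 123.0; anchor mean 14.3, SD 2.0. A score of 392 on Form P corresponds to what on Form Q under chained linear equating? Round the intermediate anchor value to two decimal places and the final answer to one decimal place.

Form P → anchor (Group A): v = (2.2/108.3)(392 − 231.2) + 12.7 = 15.97
anchor → Form Q (Group B): y = (123.0/2.0)(15.97 − 14.3) + 231.9 = 334.6

334.6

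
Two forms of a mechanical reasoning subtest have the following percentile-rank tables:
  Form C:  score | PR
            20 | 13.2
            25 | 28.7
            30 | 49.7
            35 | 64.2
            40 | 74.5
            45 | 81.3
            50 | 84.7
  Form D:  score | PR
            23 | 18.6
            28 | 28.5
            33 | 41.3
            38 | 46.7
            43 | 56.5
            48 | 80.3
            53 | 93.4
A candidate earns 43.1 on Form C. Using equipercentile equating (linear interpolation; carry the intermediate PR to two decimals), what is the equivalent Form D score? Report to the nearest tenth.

PR of 43.1 on Form C: 74.5 + (43.1 − 40)/(45 − 40) × (81.3 − 74.5) = 78.72
On Form D, PR 78.72 falls between score 43 (PR 56.5) and 48 (PR 80.3).
Interpolate: 43 + (78.72 − 56.5)/(80.3 − 56.5) × (48 − 43) = 47.7

47.7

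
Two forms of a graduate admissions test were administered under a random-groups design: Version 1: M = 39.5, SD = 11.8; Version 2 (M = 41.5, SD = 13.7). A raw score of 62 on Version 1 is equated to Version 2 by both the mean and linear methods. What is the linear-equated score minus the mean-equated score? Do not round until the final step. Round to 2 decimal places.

3.62

Mean-equated: 62 + (41.5 − 39.5) = 64.00
Linear-equated: (13.7/11.8)(62 − 39.5) + 41.5 = 67.623
Difference = 67.623 − 64.00 = 3.62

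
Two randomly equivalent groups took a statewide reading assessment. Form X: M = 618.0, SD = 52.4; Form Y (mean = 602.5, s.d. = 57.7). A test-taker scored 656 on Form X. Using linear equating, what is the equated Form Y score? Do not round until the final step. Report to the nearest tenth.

Linear equating: y = (SD_Y/SD_X)(x − M_X) + M_Y
y = (57.7/52.4)(656 − 618.0) + 602.5
y = 1.101145 × 38.0 + 602.5 = 41.8435 + 602.5 = 644.3

644.3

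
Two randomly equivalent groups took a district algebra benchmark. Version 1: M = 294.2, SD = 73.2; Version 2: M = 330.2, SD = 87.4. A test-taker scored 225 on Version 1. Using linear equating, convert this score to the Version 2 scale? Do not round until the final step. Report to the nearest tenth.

247.6

Linear equating: y = (SD_Y/SD_X)(x − M_X) + M_Y
y = (87.4/73.2)(225 − 294.2) + 330.2
y = 1.193989 × -69.2 + 330.2 = -82.6240 + 330.2 = 247.6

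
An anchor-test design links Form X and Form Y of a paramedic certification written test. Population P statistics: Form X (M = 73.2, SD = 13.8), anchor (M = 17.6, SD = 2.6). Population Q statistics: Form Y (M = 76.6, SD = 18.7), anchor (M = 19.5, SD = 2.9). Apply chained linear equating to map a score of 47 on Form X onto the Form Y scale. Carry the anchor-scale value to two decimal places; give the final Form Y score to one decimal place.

32.5

Form X → anchor (Population P): v = (2.6/13.8)(47 − 73.2) + 17.6 = 12.66
anchor → Form Y (Population Q): y = (18.7/2.9)(12.66 − 19.5) + 76.6 = 32.5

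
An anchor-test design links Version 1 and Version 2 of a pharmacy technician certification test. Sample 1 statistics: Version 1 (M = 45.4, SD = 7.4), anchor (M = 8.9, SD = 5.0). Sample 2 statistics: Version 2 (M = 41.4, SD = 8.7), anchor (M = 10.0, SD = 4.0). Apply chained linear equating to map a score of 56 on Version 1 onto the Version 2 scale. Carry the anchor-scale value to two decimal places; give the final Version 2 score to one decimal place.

54.6

Version 1 → anchor (Sample 1): v = (5.0/7.4)(56 − 45.4) + 8.9 = 16.06
anchor → Version 2 (Sample 2): y = (8.7/4.0)(16.06 − 10.0) + 41.4 = 54.6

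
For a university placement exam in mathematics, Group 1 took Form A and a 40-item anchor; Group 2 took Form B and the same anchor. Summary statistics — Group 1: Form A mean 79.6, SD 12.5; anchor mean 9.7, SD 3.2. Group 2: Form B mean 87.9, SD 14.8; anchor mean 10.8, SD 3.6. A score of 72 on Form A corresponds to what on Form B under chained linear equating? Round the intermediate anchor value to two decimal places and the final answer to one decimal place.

Form A → anchor (Group 1): v = (3.2/12.5)(72 − 79.6) + 9.7 = 7.75
anchor → Form B (Group 2): y = (14.8/3.6)(7.75 − 10.8) + 87.9 = 75.4

75.4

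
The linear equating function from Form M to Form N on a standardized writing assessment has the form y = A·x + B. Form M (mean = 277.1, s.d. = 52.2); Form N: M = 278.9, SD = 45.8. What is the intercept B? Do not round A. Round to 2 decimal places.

A = SD_Y / SD_X = 45.8 / 52.2 = 0.877395
B = M_Y − A·M_X = 278.9 − 0.877395 × 277.1 = 35.77

35.77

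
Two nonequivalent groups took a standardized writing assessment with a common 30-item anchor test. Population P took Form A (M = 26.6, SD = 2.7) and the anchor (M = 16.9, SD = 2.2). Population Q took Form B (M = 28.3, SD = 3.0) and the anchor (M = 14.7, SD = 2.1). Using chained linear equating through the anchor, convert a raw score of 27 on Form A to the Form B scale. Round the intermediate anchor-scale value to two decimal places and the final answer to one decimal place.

Form A → anchor (Population P): v = (2.2/2.7)(27 − 26.6) + 16.9 = 17.23
anchor → Form B (Population Q): y = (3.0/2.1)(17.23 − 14.7) + 28.3 = 31.9

31.9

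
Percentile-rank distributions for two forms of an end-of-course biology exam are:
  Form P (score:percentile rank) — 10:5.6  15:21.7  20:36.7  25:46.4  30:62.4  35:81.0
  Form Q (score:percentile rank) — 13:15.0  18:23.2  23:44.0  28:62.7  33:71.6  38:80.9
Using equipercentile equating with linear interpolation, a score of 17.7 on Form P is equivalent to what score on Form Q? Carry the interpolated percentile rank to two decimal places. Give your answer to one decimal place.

PR of 17.7 on Form P: 21.7 + (17.7 − 15)/(20 − 15) × (36.7 − 21.7) = 29.80
On Form Q, PR 29.80 falls between score 18 (PR 23.2) and 23 (PR 44.0).
Interpolate: 18 + (29.80 − 23.2)/(44.0 − 23.2) × (23 − 18) = 19.6

19.6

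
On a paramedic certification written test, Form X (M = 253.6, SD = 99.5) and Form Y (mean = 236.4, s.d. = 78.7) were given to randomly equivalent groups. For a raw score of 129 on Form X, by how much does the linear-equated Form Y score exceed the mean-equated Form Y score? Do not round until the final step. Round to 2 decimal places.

26.05

Mean-equated: 129 + (236.4 − 253.6) = 111.80
Linear-equated: (78.7/99.5)(129 − 253.6) + 236.4 = 137.847
Difference = 137.847 − 111.80 = 26.05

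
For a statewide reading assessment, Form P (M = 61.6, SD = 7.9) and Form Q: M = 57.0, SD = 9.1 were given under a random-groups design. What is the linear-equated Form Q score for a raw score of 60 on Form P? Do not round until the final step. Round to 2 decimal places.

Linear equating: y = (SD_Y/SD_X)(x − M_X) + M_Y
y = (9.1/7.9)(60 − 61.6) + 57.0
y = 1.151899 × -1.6 + 57.0 = -1.8430 + 57.0 = 55.16

55.16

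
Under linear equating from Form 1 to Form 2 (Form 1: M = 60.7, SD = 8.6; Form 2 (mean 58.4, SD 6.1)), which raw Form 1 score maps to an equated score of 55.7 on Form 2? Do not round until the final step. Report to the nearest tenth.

56.9

Invert y = (SD_Y/SD_X)(x − M_X) + M_Y:
x = (SD_X/SD_Y)(y − M_Y) + M_X = (8.6/6.1)(55.7 − 58.4) + 60.7
x = 1.409836 × -2.700 + 60.7 = 56.9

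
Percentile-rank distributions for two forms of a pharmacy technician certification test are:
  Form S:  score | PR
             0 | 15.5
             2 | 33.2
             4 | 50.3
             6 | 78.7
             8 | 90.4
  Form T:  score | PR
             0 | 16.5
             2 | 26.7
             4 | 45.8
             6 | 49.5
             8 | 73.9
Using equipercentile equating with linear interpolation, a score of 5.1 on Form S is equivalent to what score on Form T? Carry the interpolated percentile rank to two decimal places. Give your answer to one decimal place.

PR of 5.1 on Form S: 50.3 + (5.1 − 4)/(6 − 4) × (78.7 − 50.3) = 65.92
On Form T, PR 65.92 falls between score 6 (PR 49.5) and 8 (PR 73.9).
Interpolate: 6 + (65.92 − 49.5)/(73.9 − 49.5) × (8 − 6) = 7.3

7.3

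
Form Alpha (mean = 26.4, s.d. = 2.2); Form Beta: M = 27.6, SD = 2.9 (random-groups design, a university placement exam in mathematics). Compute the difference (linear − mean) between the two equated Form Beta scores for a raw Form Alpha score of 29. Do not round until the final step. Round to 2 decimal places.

Mean-equated: 29 + (27.6 − 26.4) = 30.20
Linear-equated: (2.9/2.2)(29 − 26.4) + 27.6 = 31.027
Difference = 31.027 − 30.20 = 0.83

0.83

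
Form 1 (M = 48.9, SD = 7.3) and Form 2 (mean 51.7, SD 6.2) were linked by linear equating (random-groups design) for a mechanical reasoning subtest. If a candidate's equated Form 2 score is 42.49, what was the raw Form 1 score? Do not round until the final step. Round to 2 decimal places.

38.06

Invert y = (SD_Y/SD_X)(x − M_X) + M_Y:
x = (SD_X/SD_Y)(y − M_Y) + M_X = (7.3/6.2)(42.49 − 51.7) + 48.9
x = 1.177419 × -9.210 + 48.9 = 38.06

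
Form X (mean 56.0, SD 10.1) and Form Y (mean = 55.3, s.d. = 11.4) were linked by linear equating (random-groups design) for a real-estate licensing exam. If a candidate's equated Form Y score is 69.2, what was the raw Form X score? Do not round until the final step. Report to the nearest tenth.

68.3

Invert y = (SD_Y/SD_X)(x − M_X) + M_Y:
x = (SD_X/SD_Y)(y − M_Y) + M_X = (10.1/11.4)(69.2 − 55.3) + 56.0
x = 0.885965 × 13.900 + 56.0 = 68.3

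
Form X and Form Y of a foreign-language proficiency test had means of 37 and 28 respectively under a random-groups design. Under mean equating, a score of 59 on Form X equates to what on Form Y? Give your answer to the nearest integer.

50

Mean equating: y = x + (M_Y − M_X) = 59 + (28 − 37) = 50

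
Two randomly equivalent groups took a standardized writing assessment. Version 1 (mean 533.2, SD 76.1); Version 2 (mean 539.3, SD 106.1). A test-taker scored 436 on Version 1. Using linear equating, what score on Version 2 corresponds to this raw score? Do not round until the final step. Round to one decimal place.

Linear equating: y = (SD_Y/SD_X)(x − M_X) + M_Y
y = (106.1/76.1)(436 − 533.2) + 539.3
y = 1.394218 × -97.2 + 539.3 = -135.5180 + 539.3 = 403.8

403.8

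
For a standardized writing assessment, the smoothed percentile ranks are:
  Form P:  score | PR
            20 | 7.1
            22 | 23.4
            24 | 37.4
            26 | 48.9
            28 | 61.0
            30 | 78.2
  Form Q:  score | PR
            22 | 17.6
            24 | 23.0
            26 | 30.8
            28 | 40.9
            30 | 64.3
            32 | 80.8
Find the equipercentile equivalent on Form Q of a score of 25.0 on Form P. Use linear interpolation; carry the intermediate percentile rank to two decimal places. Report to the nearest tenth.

PR of 25.0 on Form P: 37.4 + (25.0 − 24)/(26 − 24) × (48.9 − 37.4) = 43.15
On Form Q, PR 43.15 falls between score 28 (PR 40.9) and 30 (PR 64.3).
Interpolate: 28 + (43.15 − 40.9)/(64.3 − 40.9) × (30 − 28) = 28.2

28.2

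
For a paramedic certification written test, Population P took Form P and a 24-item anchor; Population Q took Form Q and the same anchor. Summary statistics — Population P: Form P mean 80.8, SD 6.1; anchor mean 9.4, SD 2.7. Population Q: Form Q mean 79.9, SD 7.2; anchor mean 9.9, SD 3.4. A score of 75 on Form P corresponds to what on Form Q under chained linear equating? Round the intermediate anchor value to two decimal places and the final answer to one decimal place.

73.4

Form P → anchor (Population P): v = (2.7/6.1)(75 − 80.8) + 9.4 = 6.83
anchor → Form Q (Population Q): y = (7.2/3.4)(6.83 − 9.9) + 79.9 = 73.4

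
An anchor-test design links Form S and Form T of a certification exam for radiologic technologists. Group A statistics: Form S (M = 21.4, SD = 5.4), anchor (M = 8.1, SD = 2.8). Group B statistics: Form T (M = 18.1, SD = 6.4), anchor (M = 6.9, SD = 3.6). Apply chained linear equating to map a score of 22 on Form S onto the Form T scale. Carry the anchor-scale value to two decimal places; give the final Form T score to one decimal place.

20.8

Form S → anchor (Group A): v = (2.8/5.4)(22 − 21.4) + 8.1 = 8.41
anchor → Form T (Group B): y = (6.4/3.6)(8.41 − 6.9) + 18.1 = 20.8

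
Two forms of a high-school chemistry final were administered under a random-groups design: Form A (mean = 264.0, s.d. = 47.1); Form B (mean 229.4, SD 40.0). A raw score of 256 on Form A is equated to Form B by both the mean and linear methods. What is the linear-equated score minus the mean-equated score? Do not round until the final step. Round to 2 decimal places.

1.21

Mean-equated: 256 + (229.4 − 264.0) = 221.40
Linear-equated: (40.0/47.1)(256 − 264.0) + 229.4 = 222.606
Difference = 222.606 − 221.40 = 1.21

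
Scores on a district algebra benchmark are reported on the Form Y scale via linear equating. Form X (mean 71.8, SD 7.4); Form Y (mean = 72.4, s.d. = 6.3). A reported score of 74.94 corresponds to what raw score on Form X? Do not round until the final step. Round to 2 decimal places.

Invert y = (SD_Y/SD_X)(x − M_X) + M_Y:
x = (SD_X/SD_Y)(y − M_Y) + M_X = (7.4/6.3)(74.94 − 72.4) + 71.8
x = 1.174603 × 2.540 + 71.8 = 74.78

74.78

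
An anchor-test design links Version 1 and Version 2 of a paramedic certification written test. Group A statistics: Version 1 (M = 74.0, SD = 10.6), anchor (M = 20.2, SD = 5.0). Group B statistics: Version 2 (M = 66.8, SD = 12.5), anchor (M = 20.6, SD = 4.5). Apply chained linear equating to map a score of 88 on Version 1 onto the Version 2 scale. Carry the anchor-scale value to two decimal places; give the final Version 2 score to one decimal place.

84.0

Version 1 → anchor (Group A): v = (5.0/10.6)(88 − 74.0) + 20.2 = 26.80
anchor → Version 2 (Group B): y = (12.5/4.5)(26.80 − 20.6) + 66.8 = 84.0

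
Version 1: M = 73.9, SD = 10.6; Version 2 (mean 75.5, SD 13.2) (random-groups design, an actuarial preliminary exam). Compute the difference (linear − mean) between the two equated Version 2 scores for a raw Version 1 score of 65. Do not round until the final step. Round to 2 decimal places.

Mean-equated: 65 + (75.5 − 73.9) = 66.60
Linear-equated: (13.2/10.6)(65 − 73.9) + 75.5 = 64.417
Difference = 64.417 − 66.60 = -2.18

-2.18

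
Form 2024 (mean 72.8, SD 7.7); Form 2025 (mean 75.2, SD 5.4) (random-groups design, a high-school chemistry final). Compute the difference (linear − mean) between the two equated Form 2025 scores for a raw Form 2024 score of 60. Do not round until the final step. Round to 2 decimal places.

Mean-equated: 60 + (75.2 − 72.8) = 62.40
Linear-equated: (5.4/7.7)(60 − 72.8) + 75.2 = 66.223
Difference = 66.223 − 62.40 = 3.82

3.82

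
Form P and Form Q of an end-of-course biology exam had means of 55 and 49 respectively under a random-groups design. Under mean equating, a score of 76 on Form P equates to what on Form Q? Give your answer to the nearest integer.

70

Mean equating: y = x + (M_Y − M_X) = 76 + (49 − 55) = 70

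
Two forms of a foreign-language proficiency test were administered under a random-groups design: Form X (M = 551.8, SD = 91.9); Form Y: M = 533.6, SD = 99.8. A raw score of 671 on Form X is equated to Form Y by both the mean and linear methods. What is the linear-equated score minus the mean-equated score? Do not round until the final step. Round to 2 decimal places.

Mean-equated: 671 + (533.6 − 551.8) = 652.80
Linear-equated: (99.8/91.9)(671 − 551.8) + 533.6 = 663.047
Difference = 663.047 − 652.80 = 10.25

10.25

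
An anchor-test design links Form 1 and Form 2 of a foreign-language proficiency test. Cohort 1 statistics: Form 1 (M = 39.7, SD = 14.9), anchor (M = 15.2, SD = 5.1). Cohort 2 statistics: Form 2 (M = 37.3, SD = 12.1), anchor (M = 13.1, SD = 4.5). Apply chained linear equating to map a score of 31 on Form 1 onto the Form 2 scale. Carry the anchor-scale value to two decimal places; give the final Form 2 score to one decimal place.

Form 1 → anchor (Cohort 1): v = (5.1/14.9)(31 − 39.7) + 15.2 = 12.22
anchor → Form 2 (Cohort 2): y = (12.1/4.5)(12.22 − 13.1) + 37.3 = 34.9

34.9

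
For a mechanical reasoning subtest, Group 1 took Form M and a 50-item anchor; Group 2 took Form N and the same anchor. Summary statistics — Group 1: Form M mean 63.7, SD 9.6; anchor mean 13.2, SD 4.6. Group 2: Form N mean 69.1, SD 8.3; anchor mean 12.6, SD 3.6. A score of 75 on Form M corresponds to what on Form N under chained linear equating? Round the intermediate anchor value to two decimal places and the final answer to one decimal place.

Form M → anchor (Group 1): v = (4.6/9.6)(75 − 63.7) + 13.2 = 18.61
anchor → Form N (Group 2): y = (8.3/3.6)(18.61 − 12.6) + 69.1 = 83.0

83.0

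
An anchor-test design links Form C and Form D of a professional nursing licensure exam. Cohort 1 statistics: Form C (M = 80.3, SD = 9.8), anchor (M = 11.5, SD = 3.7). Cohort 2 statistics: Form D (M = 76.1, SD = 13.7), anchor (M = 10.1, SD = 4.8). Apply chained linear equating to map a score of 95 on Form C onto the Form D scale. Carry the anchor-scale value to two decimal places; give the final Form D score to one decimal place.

Form C → anchor (Cohort 1): v = (3.7/9.8)(95 − 80.3) + 11.5 = 17.05
anchor → Form D (Cohort 2): y = (13.7/4.8)(17.05 − 10.1) + 76.1 = 95.9

95.9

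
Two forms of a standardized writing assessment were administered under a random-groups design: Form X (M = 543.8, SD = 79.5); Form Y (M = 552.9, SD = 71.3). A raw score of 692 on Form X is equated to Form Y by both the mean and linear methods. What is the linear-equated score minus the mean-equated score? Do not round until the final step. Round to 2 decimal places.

Mean-equated: 692 + (552.9 − 543.8) = 701.10
Linear-equated: (71.3/79.5)(692 − 543.8) + 552.9 = 685.814
Difference = 685.814 − 701.10 = -15.29

-15.29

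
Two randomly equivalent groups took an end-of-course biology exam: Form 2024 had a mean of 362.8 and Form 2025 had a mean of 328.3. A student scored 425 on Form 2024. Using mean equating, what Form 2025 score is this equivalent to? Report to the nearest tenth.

390.5

Mean equating: y = x + (M_Y − M_X) = 425 + (328.3 − 362.8) = 390.5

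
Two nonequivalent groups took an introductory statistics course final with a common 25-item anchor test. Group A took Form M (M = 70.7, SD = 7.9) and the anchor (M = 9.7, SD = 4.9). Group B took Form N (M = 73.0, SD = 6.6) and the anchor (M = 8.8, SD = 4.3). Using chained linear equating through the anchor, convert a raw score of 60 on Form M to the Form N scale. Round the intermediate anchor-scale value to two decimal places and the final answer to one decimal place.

Form M → anchor (Group A): v = (4.9/7.9)(60 − 70.7) + 9.7 = 3.06
anchor → Form N (Group B): y = (6.6/4.3)(3.06 − 8.8) + 73.0 = 64.2

64.2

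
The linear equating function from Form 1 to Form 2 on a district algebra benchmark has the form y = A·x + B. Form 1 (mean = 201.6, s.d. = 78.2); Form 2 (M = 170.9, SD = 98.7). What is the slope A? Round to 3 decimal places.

A = SD_Y / SD_X = 98.7 / 78.2 = 1.262

1.262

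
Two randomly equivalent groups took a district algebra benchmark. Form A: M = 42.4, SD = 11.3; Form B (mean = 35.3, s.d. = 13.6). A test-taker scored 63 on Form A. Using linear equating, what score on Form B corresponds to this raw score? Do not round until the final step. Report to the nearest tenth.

Linear equating: y = (SD_Y/SD_X)(x − M_X) + M_Y
y = (13.6/11.3)(63 − 42.4) + 35.3
y = 1.203540 × 20.6 + 35.3 = 24.7929 + 35.3 = 60.1

60.1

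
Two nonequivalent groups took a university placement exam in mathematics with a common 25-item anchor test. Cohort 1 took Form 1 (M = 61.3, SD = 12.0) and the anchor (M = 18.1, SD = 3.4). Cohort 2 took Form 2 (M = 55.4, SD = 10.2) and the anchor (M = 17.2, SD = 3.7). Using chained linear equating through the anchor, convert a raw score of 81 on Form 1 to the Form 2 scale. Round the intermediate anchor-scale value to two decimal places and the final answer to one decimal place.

73.3

Form 1 → anchor (Cohort 1): v = (3.4/12.0)(81 − 61.3) + 18.1 = 23.68
anchor → Form 2 (Cohort 2): y = (10.2/3.7)(23.68 − 17.2) + 55.4 = 73.3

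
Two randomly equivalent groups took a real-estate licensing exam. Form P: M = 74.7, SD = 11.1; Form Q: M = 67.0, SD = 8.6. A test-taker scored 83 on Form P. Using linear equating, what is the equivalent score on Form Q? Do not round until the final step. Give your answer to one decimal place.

Linear equating: y = (SD_Y/SD_X)(x − M_X) + M_Y
y = (8.6/11.1)(83 − 74.7) + 67.0
y = 0.774775 × 8.3 + 67.0 = 6.4306 + 67.0 = 73.4

73.4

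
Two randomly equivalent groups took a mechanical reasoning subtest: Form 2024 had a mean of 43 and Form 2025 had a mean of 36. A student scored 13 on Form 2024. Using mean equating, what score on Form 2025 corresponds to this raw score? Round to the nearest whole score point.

6

Mean equating: y = x + (M_Y − M_X) = 13 + (36 − 43) = 6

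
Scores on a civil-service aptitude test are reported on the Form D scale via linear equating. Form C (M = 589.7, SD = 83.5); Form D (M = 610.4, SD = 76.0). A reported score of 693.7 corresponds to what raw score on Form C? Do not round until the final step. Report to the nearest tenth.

681.2

Invert y = (SD_Y/SD_X)(x − M_X) + M_Y:
x = (SD_X/SD_Y)(y − M_Y) + M_X = (83.5/76.0)(693.7 − 610.4) + 589.7
x = 1.098684 × 83.300 + 589.7 = 681.2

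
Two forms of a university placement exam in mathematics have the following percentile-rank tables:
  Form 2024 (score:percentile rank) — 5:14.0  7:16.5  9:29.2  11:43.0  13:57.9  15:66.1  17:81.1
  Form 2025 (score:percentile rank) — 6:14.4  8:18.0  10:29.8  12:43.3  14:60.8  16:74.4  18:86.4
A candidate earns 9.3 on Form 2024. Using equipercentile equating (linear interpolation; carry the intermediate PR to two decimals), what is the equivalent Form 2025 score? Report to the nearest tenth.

PR of 9.3 on Form 2024: 29.2 + (9.3 − 9)/(11 − 9) × (43.0 − 29.2) = 31.27
On Form 2025, PR 31.27 falls between score 10 (PR 29.8) and 12 (PR 43.3).
Interpolate: 10 + (31.27 − 29.8)/(43.3 − 29.8) × (12 − 10) = 10.2

10.2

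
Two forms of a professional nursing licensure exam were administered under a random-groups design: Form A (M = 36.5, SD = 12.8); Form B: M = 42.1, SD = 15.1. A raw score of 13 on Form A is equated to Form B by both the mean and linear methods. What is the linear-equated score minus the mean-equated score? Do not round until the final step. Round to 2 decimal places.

Mean-equated: 13 + (42.1 − 36.5) = 18.60
Linear-equated: (15.1/12.8)(13 − 36.5) + 42.1 = 14.377
Difference = 14.377 − 18.60 = -4.22

-4.22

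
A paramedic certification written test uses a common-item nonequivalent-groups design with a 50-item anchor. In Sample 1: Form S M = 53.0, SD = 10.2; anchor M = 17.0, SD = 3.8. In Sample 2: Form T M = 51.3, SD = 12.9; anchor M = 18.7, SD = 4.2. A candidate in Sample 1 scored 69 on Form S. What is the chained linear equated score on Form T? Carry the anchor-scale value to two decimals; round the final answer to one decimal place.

64.4

Form S → anchor (Sample 1): v = (3.8/10.2)(69 − 53.0) + 17.0 = 22.96
anchor → Form T (Sample 2): y = (12.9/4.2)(22.96 − 18.7) + 51.3 = 64.4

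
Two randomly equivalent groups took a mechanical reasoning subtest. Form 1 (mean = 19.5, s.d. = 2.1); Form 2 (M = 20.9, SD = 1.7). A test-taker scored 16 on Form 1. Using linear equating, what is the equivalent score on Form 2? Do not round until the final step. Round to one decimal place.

Linear equating: y = (SD_Y/SD_X)(x − M_X) + M_Y
y = (1.7/2.1)(16 − 19.5) + 20.9
y = 0.809524 × -3.5 + 20.9 = -2.8333 + 20.9 = 18.1

18.1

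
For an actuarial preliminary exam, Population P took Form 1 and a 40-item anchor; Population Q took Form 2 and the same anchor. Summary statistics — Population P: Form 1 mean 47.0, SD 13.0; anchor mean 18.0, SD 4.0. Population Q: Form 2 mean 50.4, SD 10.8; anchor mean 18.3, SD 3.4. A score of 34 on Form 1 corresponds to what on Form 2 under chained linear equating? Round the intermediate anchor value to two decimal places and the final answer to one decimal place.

Form 1 → anchor (Population P): v = (4.0/13.0)(34 − 47.0) + 18.0 = 14.00
anchor → Form 2 (Population Q): y = (10.8/3.4)(14.00 − 18.3) + 50.4 = 36.7

36.7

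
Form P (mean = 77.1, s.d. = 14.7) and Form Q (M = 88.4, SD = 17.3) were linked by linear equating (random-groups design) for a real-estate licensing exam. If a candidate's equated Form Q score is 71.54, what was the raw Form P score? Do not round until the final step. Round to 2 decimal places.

Invert y = (SD_Y/SD_X)(x − M_X) + M_Y:
x = (SD_X/SD_Y)(y − M_Y) + M_X = (14.7/17.3)(71.54 − 88.4) + 77.1
x = 0.849711 × -16.860 + 77.1 = 62.77

62.77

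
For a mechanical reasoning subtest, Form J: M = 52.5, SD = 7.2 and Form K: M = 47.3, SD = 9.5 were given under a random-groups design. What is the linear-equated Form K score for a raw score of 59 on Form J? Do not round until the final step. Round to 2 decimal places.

55.88

Linear equating: y = (SD_Y/SD_X)(x − M_X) + M_Y
y = (9.5/7.2)(59 − 52.5) + 47.3
y = 1.319444 × 6.5 + 47.3 = 8.5764 + 47.3 = 55.88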